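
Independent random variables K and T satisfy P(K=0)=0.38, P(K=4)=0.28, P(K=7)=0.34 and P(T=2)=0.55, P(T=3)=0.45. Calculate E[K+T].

5.95

E[K+T] = Σ_k Σ_t (k+t) · P(K=k)P(T=t)
 = 2·0.209 + 3·0.171 + 6·0.154 + 7·0.126 + 9·0.187 + 10·0.153
 = 0.418 + 0.513 + 0.924 + 0.882 + 1.683 + 1.53
 = 5.95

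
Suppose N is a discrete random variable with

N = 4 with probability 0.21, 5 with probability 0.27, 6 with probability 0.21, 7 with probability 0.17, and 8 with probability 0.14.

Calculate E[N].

5.76

E[N] = Σ n·P(N=n)
 = 4·0.21 + 5·0.27 + 6·0.21 + 7·0.17 + 8·0.14
 = 0.84 + 1.35 + 1.26 + 1.19 + 1.12
 = 5.76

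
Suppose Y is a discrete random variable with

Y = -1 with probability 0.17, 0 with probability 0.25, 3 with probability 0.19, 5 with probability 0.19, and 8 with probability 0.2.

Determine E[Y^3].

E[Y^3] = Σ y^3·P(Y=y)
 = (-1)·0.17 + 0·0.25 + 27·0.19 + 125·0.19 + 512·0.2
 = (-0.17) + 0 + 5.13 + 23.75 + 102.4
 = 131.11

131.11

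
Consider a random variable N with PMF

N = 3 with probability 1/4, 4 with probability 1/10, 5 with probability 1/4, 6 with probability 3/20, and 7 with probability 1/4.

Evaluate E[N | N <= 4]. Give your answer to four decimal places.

P(N <= 4) = 1/4 + 1/10 = 7/20.
E[N | N <= 4] = [3·1/4 + 4·1/10] / (7/20)
 = 23/20 / (7/20)
 = 23/7

3.2857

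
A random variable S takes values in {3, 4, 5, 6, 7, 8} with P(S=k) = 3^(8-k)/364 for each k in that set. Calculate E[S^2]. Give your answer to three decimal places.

E[S^2] = Σ s^2·P(S=s)
 = 9·243/364 + 16·81/364 + 25·27/364 + 36·9/364 + 49·3/364 + 64·1/364
 = 2187/364 + 324/91 + 675/364 + 81/91 + 21/52 + 16/91
 = 361/28

12.893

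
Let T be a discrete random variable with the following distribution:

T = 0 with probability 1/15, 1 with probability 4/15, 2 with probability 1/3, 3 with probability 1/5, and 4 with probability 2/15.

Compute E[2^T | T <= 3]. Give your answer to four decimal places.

P(T <= 3) = 1/15 + 4/15 + 1/3 + 1/5 = 13/15.
E[2^T | T <= 3] = [1·1/15 + 2·4/15 + 4·1/3 + 8·1/5] / (13/15)
 = 53/15 / (13/15)
 = 53/13

4.0769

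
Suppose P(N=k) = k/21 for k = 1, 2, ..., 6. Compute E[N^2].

E[N^2] = Σ n^2·P(N=n)
 = 1·1/21 + 4·2/21 + 9·1/7 + 16·4/21 + 25·5/21 + 36·2/7
 = 1/21 + 8/21 + 9/7 + 64/21 + 125/21 + 72/7
 = 21

21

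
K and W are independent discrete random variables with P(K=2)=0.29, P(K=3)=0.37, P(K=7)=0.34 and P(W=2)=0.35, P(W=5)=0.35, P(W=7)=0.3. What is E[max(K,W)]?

E[max(K,W)] = Σ_k Σ_w max(k,w) · P(K=k)P(W=w)
 = 2·0.1015 + 5·0.1015 + 7·0.087 + 3·0.1295 + 5·0.1295 + 7·0.111 + 7·0.119 + 7·0.119 + 7·0.102
 = 0.203 + 0.5075 + 0.609 + 0.3885 + 0.6475 + 0.777 + 0.833 + 0.833 + 0.714
 = 5.5125

5.5125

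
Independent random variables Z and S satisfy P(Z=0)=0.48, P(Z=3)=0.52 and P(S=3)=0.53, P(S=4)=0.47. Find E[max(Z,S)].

3.47

E[max(Z,S)] = Σ_z Σ_s max(z,s) · P(Z=z)P(S=s)
 = 3·0.2544 + 4·0.2256 + 3·0.2756 + 4·0.2444
 = 0.7632 + 0.9024 + 0.8268 + 0.9776
 = 3.47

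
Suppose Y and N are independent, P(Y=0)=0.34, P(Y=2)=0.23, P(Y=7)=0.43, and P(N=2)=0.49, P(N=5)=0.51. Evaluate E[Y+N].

E[Y+N] = Σ_y Σ_n (y+n) · P(Y=y)P(N=n)
 = 2·0.1666 + 5·0.1734 + 4·0.1127 + 7·0.1173 + 9·0.2107 + 12·0.2193
 = 0.3332 + 0.867 + 0.4508 + 0.8211 + 1.8963 + 2.6316
 = 7

7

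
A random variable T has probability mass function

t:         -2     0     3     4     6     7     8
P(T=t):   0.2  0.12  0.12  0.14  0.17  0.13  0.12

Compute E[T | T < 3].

-1.25

P(T < 3) = 0.2 + 0.12 = 0.32.
E[T | T < 3] = [(-2)·0.2 + 0·0.12] / 0.32
 = -0.4 / 0.32
 = -5/4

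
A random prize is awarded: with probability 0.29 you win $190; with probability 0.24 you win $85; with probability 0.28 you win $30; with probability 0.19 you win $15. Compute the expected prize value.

E[payout] = 190·0.29 + 85·0.24 + 30·0.28 + 15·0.19
 = 55.1 + 20.4 + 8.4 + 2.85
 = 86.75

86.75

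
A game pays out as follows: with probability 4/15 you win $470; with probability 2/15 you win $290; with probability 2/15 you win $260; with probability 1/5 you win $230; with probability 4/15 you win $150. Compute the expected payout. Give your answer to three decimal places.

284.667

E[payout] = 470·4/15 + 290·2/15 + 260·2/15 + 230·1/5 + 150·4/15
 = 376/3 + 116/3 + 104/3 + 46 + 40
 = 854/3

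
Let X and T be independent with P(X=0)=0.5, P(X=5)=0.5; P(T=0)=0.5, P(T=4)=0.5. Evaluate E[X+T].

4.5

E[X+T] = Σ_x Σ_t (x+t) · P(X=x)P(T=t)
 = 0·0.25 + 4·0.25 + 5·0.25 + 9·0.25
 = 0 + 1 + 1.25 + 2.25
 = 4.5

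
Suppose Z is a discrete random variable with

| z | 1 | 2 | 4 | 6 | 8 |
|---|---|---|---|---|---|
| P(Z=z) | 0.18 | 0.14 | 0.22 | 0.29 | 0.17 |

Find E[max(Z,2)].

E[max(Z,2)] = Σ max(z,2)·P(Z=z)
 = 2·0.18 + 2·0.14 + 4·0.22 + 6·0.29 + 8·0.17
 = 0.36 + 0.28 + 0.88 + 1.74 + 1.36
 = 4.62

4.62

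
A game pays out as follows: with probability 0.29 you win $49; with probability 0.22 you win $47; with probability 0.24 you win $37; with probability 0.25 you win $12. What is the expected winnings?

E[payout] = 49·0.29 + 47·0.22 + 37·0.24 + 12·0.25
 = 14.21 + 10.34 + 8.88 + 3
 = 36.43

36.43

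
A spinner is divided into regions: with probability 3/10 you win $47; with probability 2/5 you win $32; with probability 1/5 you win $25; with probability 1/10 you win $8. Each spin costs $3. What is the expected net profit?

29.7

E[payout] = 47·3/10 + 32·2/5 + 25·1/5 + 8·1/10
 = 141/10 + 64/5 + 5 + 4/5
 = 327/10
Net = 327/10 - 3 = 297/10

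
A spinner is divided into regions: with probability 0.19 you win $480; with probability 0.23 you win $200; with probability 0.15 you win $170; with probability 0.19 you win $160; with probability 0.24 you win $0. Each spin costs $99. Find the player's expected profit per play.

94.1

E[payout] = 480·0.19 + 200·0.23 + 170·0.15 + 160·0.19 + 0·0.24
 = 91.2 + 46 + 25.5 + 30.4 + 0
 = 193.1
Net = 193.1 - 99 = 94.1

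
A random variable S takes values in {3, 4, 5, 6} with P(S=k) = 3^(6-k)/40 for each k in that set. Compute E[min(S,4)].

E[min(S,4)] = Σ min(s,4)·P(S=s)
 = 3·27/40 + 4·9/40 + 4·3/40 + 4·1/40
 = 81/40 + 9/10 + 3/10 + 1/10
 = 133/40

3.325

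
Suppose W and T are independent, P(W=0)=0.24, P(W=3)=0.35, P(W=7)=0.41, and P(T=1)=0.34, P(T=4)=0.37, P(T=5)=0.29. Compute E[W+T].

7.19

E[W+T] = Σ_w Σ_t (w+t) · P(W=w)P(T=t)
 = 1·0.0816 + 4·0.0888 + 5·0.0696 + 4·0.119 + 7·0.1295 + 8·0.1015 + 8·0.1394 + 11·0.1517 + 12·0.1189
 = 0.0816 + 0.3552 + 0.348 + 0.476 + 0.9065 + 0.812 + 1.1152 + 1.6687 + 1.4268
 = 7.19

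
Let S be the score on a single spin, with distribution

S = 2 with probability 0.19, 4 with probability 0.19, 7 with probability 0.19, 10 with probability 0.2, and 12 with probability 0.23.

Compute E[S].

7.23

E[S] = Σ s·P(S=s)
 = 2·0.19 + 4·0.19 + 7·0.19 + 10·0.2 + 12·0.23
 = 0.38 + 0.76 + 1.33 + 2 + 2.76
 = 7.23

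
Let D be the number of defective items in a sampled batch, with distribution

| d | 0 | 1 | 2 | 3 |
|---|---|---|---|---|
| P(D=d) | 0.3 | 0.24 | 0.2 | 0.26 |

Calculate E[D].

1.42

E[D] = Σ d·P(D=d)
 = 0·0.3 + 1·0.24 + 2·0.2 + 3·0.26
 = 0 + 0.24 + 0.4 + 0.78
 = 1.42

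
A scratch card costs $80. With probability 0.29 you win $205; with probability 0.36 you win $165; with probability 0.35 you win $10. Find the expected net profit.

E[payout] = 205·0.29 + 165·0.36 + 10·0.35
 = 59.45 + 59.4 + 3.5
 = 122.35
Net = 122.35 - 80 = 42.35

42.35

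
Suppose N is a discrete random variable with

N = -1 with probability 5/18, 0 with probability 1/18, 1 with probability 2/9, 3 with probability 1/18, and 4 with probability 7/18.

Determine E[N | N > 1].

3.875

P(N > 1) = 1/18 + 7/18 = 4/9.
E[N | N > 1] = [3·1/18 + 4·7/18] / (4/9)
 = 31/18 / (4/9)
 = 31/8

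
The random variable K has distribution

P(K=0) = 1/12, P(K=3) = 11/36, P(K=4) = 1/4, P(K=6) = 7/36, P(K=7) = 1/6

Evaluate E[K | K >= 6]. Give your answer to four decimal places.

P(K >= 6) = 7/36 + 1/6 = 13/36.
E[K | K >= 6] = [6·7/36 + 7·1/6] / (13/36)
 = 7/3 / (13/36)
 = 84/13

6.4615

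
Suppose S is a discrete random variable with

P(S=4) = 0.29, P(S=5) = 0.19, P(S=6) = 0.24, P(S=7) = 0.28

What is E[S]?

5.51

E[S] = Σ s·P(S=s)
 = 4·0.29 + 5·0.19 + 6·0.24 + 7·0.28
 = 1.16 + 0.95 + 1.44 + 1.96
 = 5.51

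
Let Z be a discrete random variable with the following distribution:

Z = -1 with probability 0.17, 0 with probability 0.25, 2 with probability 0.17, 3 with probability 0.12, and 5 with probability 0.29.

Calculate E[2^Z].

E[2^Z] = Σ 2^z·P(Z=z)
 = 0.5·0.17 + 1·0.25 + 4·0.17 + 8·0.12 + 32·0.29
 = 0.085 + 0.25 + 0.68 + 0.96 + 9.28
 = 11.255

11.255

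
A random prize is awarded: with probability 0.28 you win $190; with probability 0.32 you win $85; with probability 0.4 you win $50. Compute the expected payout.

100.4

E[payout] = 190·0.28 + 85·0.32 + 50·0.4
 = 53.2 + 27.2 + 20
 = 100.4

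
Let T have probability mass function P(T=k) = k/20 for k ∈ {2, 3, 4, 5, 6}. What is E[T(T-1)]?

17.5

E[T(T-1)] = Σ t(t-1)·P(T=t)
 = 2·1/10 + 6·3/20 + 12·1/5 + 20·1/4 + 30·3/10
 = 1/5 + 9/10 + 12/5 + 5 + 9
 = 35/2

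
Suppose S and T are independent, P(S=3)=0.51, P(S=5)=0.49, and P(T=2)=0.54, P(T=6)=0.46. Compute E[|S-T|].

1.9984

E[|S-T|] = Σ_s Σ_t |s-t| · P(S=s)P(T=t)
 = 1·0.2754 + 3·0.2346 + 3·0.2646 + 1·0.2254
 = 0.2754 + 0.7038 + 0.7938 + 0.2254
 = 1.9984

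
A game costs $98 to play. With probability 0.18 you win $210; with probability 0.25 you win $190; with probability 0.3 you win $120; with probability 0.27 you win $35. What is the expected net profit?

32.75

E[payout] = 210·0.18 + 190·0.25 + 120·0.3 + 35·0.27
 = 37.8 + 47.5 + 36 + 9.45
 = 130.75
Net = 130.75 - 98 = 32.75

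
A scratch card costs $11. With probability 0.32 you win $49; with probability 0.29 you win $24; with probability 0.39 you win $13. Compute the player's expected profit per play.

16.71

E[payout] = 49·0.32 + 24·0.29 + 13·0.39
 = 15.68 + 6.96 + 5.07
 = 27.71
Net = 27.71 - 11 = 16.71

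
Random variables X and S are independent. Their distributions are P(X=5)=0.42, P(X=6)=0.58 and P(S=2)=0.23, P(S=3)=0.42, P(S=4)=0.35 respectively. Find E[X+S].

E[X+S] = Σ_x Σ_s (x+s) · P(X=x)P(S=s)
 = 7·0.0966 + 8·0.1764 + 9·0.147 + 8·0.1334 + 9·0.2436 + 10·0.203
 = 0.6762 + 1.4112 + 1.323 + 1.0672 + 2.1924 + 2.03
 = 8.7

8.7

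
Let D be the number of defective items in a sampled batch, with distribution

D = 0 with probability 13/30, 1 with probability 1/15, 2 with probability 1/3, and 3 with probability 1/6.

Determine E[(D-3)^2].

4.5

E[(D-3)^2] = Σ (d-3)^2·P(D=d)
 = 9·13/30 + 4·1/15 + 1·1/3 + 0·1/6
 = 39/10 + 4/15 + 1/3 + 0
 = 9/2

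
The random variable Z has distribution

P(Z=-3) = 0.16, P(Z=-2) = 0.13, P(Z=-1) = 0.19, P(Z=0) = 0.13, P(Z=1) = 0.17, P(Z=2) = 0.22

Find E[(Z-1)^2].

4.84

E[(Z-1)^2] = Σ (z-1)^2·P(Z=z)
 = 16·0.16 + 9·0.13 + 4·0.19 + 1·0.13 + 0·0.17 + 1·0.22
 = 2.56 + 1.17 + 0.76 + 0.13 + 0 + 0.22
 = 4.84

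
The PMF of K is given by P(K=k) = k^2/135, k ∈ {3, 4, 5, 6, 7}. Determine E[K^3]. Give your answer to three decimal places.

214.630

E[K^3] = Σ k^3·P(K=k)
 = 27·1/15 + 64·16/135 + 125·5/27 + 216·4/15 + 343·49/135
 = 9/5 + 1024/135 + 625/27 + 288/5 + 16807/135
 = 5795/27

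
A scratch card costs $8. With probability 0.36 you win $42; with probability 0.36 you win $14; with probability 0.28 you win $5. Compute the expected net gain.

E[payout] = 42·0.36 + 14·0.36 + 5·0.28
 = 15.12 + 5.04 + 1.4
 = 21.56
Net = 21.56 - 8 = 13.56

13.56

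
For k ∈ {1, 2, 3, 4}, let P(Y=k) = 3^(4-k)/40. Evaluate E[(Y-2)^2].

0.85

E[(Y-2)^2] = Σ (y-2)^2·P(Y=y)
 = 1·27/40 + 0·9/40 + 1·3/40 + 4·1/40
 = 27/40 + 0 + 3/40 + 1/10
 = 17/20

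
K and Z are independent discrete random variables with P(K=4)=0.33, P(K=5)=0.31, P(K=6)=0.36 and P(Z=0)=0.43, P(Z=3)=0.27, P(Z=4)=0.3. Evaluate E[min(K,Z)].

E[min(K,Z)] = Σ_k Σ_z min(k,z) · P(K=k)P(Z=z)
 = 0·0.1419 + 3·0.0891 + 4·0.099 + 0·0.1333 + 3·0.0837 + 4·0.093 + 0·0.1548 + 3·0.0972 + 4·0.108
 = 0 + 0.2673 + 0.396 + 0 + 0.2511 + 0.372 + 0 + 0.2916 + 0.432
 = 2.01

2.01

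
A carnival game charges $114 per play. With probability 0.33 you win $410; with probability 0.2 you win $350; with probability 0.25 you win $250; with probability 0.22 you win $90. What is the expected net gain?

E[payout] = 410·0.33 + 350·0.2 + 250·0.25 + 90·0.22
 = 135.3 + 70 + 62.5 + 19.8
 = 287.6
Net = 287.6 - 114 = 173.6

173.6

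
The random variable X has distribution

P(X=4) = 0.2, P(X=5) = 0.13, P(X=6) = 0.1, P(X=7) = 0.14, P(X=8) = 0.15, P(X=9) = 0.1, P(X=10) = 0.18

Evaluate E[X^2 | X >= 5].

P(X >= 5) = 0.13 + 0.1 + 0.14 + 0.15 + 0.1 + 0.18 = 0.8.
E[X^2 | X >= 5] = [25·0.13 + 36·0.1 + 49·0.14 + 64·0.15 + 81·0.1 + 100·0.18] / 0.8
 = 49.41 / 0.8
 = 4941/80

61.7625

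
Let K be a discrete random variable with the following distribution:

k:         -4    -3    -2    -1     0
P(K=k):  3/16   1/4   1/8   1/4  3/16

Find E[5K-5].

E[5K-5] = Σ (5k-5)·P(K=k)
 = (-25)·3/16 + (-20)·1/4 + (-15)·1/8 + (-10)·1/4 + (-5)·3/16
 = (-75/16) + (-5) + (-15/8) + (-5/2) + (-15/16)
 = -15

-15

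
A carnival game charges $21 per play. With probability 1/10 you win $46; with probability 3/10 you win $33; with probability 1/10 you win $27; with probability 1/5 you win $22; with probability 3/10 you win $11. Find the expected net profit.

E[payout] = 46·1/10 + 33·3/10 + 27·1/10 + 22·1/5 + 11·3/10
 = 23/5 + 99/10 + 27/10 + 22/5 + 33/10
 = 249/10
Net = 249/10 - 21 = 39/10

3.9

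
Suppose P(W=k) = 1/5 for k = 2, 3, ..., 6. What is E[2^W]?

24.8

E[2^W] = Σ 2^w·P(W=w)
 = 4·1/5 + 8·1/5 + 16·1/5 + 32·1/5 + 64·1/5
 = 4/5 + 8/5 + 16/5 + 32/5 + 64/5
 = 124/5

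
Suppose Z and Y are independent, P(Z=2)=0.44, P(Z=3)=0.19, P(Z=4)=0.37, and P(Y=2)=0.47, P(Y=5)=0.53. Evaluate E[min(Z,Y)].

2.4929

E[min(Z,Y)] = Σ_z Σ_y min(z,y) · P(Z=z)P(Y=y)
 = 2·0.2068 + 2·0.2332 + 2·0.0893 + 3·0.1007 + 2·0.1739 + 4·0.1961
 = 0.4136 + 0.4664 + 0.1786 + 0.3021 + 0.3478 + 0.7844
 = 2.4929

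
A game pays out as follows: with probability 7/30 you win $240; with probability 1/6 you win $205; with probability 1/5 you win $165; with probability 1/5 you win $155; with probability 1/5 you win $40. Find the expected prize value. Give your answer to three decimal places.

E[payout] = 240·7/30 + 205·1/6 + 165·1/5 + 155·1/5 + 40·1/5
 = 56 + 205/6 + 33 + 31 + 8
 = 973/6

162.167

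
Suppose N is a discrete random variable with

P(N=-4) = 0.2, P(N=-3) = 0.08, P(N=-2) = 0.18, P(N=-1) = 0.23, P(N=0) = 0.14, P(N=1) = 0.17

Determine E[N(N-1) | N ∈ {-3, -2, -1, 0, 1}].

3.125

P(N ∈ {-3, -2, -1, 0, 1}) = 0.08 + 0.18 + 0.23 + 0.14 + 0.17 = 0.8.
E[N(N-1) | N ∈ {-3, -2, -1, 0, 1}] = [12·0.08 + 6·0.18 + 2·0.23 + 0·0.14 + 0·0.17] / 0.8
 = 2.5 / 0.8
 = 25/8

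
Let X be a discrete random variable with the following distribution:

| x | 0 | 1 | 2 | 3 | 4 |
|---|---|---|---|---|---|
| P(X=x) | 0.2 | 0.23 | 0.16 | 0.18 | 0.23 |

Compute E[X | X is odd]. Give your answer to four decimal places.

1.8780

P(X is odd) = 0.23 + 0.18 = 0.41.
E[X | X is odd] = [1·0.23 + 3·0.18] / 0.41
 = 0.77 / 0.41
 = 77/41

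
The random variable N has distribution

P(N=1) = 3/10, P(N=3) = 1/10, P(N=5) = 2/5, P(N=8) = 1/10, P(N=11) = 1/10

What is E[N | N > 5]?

P(N > 5) = 1/10 + 1/10 = 1/5.
E[N | N > 5] = [8·1/10 + 11·1/10] / (1/5)
 = 19/10 / (1/5)
 = 19/2

9.5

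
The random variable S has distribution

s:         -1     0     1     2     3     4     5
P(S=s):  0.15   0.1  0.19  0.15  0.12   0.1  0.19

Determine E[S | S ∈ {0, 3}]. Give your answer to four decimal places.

1.6364

P(S ∈ {0, 3}) = 0.1 + 0.12 = 0.22.
E[S | S ∈ {0, 3}] = [0·0.1 + 3·0.12] / 0.22
 = 0.36 / 0.22
 = 18/11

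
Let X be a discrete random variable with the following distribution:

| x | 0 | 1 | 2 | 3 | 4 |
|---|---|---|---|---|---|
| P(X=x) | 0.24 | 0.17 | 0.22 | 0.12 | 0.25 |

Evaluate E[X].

1.97

E[X] = Σ x·P(X=x)
 = 0·0.24 + 1·0.17 + 2·0.22 + 3·0.12 + 4·0.25
 = 0 + 0.17 + 0.44 + 0.36 + 1
 = 1.97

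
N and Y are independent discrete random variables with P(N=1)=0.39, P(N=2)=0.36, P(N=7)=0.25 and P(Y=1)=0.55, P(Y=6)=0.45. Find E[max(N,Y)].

E[max(N,Y)] = Σ_n Σ_y max(n,y) · P(N=n)P(Y=y)
 = 1·0.2145 + 6·0.1755 + 2·0.198 + 6·0.162 + 7·0.1375 + 7·0.1125
 = 0.2145 + 1.053 + 0.396 + 0.972 + 0.9625 + 0.7875
 = 4.3855

4.3855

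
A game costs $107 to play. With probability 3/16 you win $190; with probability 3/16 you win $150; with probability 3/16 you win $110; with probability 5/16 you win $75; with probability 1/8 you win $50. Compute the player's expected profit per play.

E[payout] = 190·3/16 + 150·3/16 + 110·3/16 + 75·5/16 + 50·1/8
 = 285/8 + 225/8 + 165/8 + 375/16 + 25/4
 = 1825/16
Net = 1825/16 - 107 = 113/16

7.0625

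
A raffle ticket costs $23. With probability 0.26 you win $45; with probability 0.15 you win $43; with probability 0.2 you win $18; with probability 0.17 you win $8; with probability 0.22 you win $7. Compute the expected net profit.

E[payout] = 45·0.26 + 43·0.15 + 18·0.2 + 8·0.17 + 7·0.22
 = 11.7 + 6.45 + 3.6 + 1.36 + 1.54
 = 24.65
Net = 24.65 - 23 = 1.65

1.65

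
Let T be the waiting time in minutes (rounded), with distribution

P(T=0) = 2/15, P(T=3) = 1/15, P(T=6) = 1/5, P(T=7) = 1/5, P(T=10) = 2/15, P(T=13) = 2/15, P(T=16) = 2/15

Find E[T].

8

E[T] = Σ t·P(T=t)
 = 0·2/15 + 3·1/15 + 6·1/5 + 7·1/5 + 10·2/15 + 13·2/15 + 16·2/15
 = 0 + 1/5 + 6/5 + 7/5 + 4/3 + 26/15 + 32/15
 = 8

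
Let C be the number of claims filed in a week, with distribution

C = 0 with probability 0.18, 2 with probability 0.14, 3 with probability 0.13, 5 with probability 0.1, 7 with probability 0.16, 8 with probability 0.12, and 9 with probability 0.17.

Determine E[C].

4.78

E[C] = Σ c·P(C=c)
 = 0·0.18 + 2·0.14 + 3·0.13 + 5·0.1 + 7·0.16 + 8·0.12 + 9·0.17
 = 0 + 0.28 + 0.39 + 0.5 + 1.12 + 0.96 + 1.53
 = 4.78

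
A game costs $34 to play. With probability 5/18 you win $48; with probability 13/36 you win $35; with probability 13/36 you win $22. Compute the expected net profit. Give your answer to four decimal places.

-0.0833

E[payout] = 48·5/18 + 35·13/36 + 22·13/36
 = 40/3 + 455/36 + 143/18
 = 407/12
Net = 407/12 - 34 = -1/12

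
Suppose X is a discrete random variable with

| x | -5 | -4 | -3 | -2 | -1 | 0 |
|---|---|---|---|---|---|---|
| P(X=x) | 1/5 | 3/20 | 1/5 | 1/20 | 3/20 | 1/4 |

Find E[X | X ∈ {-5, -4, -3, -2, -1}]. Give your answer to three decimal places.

-3.267

P(X ∈ {-5, -4, -3, -2, -1}) = 1/5 + 3/20 + 1/5 + 1/20 + 3/20 = 3/4.
E[X | X ∈ {-5, -4, -3, -2, -1}] = [(-5)·1/5 + (-4)·3/20 + (-3)·1/5 + (-2)·1/20 + (-1)·3/20] / (3/4)
 = -49/20 / (3/4)
 = -49/15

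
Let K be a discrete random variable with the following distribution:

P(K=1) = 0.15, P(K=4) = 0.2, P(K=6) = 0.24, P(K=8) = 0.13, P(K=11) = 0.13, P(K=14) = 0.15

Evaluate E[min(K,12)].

E[min(K,12)] = Σ min(k,12)·P(K=k)
 = 1·0.15 + 4·0.2 + 6·0.24 + 8·0.13 + 11·0.13 + 12·0.15
 = 0.15 + 0.8 + 1.44 + 1.04 + 1.43 + 1.8
 = 6.66

6.66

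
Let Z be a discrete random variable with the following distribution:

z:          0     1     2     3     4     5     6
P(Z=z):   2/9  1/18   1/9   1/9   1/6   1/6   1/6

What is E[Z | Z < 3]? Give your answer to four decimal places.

P(Z < 3) = 2/9 + 1/18 + 1/9 = 7/18.
E[Z | Z < 3] = [0·2/9 + 1·1/18 + 2·1/9] / (7/18)
 = 5/18 / (7/18)
 = 5/7

0.7143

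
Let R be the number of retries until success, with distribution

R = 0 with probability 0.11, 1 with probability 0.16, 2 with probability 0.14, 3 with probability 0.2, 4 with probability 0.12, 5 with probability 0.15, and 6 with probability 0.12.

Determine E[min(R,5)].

E[min(R,5)] = Σ min(r,5)·P(R=r)
 = 0·0.11 + 1·0.16 + 2·0.14 + 3·0.2 + 4·0.12 + 5·0.15 + 5·0.12
 = 0 + 0.16 + 0.28 + 0.6 + 0.48 + 0.75 + 0.6
 = 2.87

2.87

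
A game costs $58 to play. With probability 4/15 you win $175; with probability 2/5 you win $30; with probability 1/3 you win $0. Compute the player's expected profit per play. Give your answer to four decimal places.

E[payout] = 175·4/15 + 30·2/5 + 0·1/3
 = 140/3 + 12 + 0
 = 176/3
Net = 176/3 - 58 = 2/3

0.6667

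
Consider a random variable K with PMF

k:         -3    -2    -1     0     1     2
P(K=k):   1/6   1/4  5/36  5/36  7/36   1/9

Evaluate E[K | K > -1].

0.9375

P(K > -1) = 5/36 + 7/36 + 1/9 = 4/9.
E[K | K > -1] = [0·5/36 + 1·7/36 + 2·1/9] / (4/9)
 = 5/12 / (4/9)
 = 15/16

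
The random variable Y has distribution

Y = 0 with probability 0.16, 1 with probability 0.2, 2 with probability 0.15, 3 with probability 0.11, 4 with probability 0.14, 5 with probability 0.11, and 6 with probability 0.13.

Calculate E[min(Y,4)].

2.35

E[min(Y,4)] = Σ min(y,4)·P(Y=y)
 = 0·0.16 + 1·0.2 + 2·0.15 + 3·0.11 + 4·0.14 + 4·0.11 + 4·0.13
 = 0 + 0.2 + 0.3 + 0.33 + 0.56 + 0.44 + 0.52
 = 2.35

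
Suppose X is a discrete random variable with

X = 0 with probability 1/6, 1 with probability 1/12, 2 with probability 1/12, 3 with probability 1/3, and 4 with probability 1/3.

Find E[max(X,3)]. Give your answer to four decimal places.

3.3333

E[max(X,3)] = Σ max(x,3)·P(X=x)
 = 3·1/6 + 3·1/12 + 3·1/12 + 3·1/3 + 4·1/3
 = 1/2 + 1/4 + 1/4 + 1 + 4/3
 = 10/3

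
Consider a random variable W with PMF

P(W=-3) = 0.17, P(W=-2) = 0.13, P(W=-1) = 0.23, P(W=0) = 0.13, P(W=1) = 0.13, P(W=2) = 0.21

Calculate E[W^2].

3.25

E[W^2] = Σ w^2·P(W=w)
 = 9·0.17 + 4·0.13 + 1·0.23 + 0·0.13 + 1·0.13 + 4·0.21
 = 1.53 + 0.52 + 0.23 + 0 + 0.13 + 0.84
 = 3.25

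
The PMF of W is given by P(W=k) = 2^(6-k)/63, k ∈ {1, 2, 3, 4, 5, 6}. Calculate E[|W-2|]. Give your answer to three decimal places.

0.921

E[|W-2|] = Σ |w-2|·P(W=w)
 = 1·32/63 + 0·16/63 + 1·8/63 + 2·4/63 + 3·2/63 + 4·1/63
 = 32/63 + 0 + 8/63 + 8/63 + 2/21 + 4/63
 = 58/63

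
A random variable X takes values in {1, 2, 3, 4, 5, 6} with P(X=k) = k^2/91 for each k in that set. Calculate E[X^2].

E[X^2] = Σ x^2·P(X=x)
 = 1·1/91 + 4·4/91 + 9·9/91 + 16·16/91 + 25·25/91 + 36·36/91
 = 1/91 + 16/91 + 81/91 + 256/91 + 625/91 + 1296/91
 = 25

25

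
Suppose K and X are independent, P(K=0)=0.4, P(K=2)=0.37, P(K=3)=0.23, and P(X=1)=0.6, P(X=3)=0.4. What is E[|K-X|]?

E[|K-X|] = Σ_k Σ_x |k-x| · P(K=k)P(X=x)
 = 1·0.24 + 3·0.16 + 1·0.222 + 1·0.148 + 2·0.138 + 0·0.092
 = 0.24 + 0.48 + 0.222 + 0.148 + 0.276 + 0
 = 1.366

1.366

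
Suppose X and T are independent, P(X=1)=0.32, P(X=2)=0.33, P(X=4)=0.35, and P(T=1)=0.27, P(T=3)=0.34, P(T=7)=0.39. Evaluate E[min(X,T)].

1.8884

E[min(X,T)] = Σ_x Σ_t min(x,t) · P(X=x)P(T=t)
 = 1·0.0864 + 1·0.1088 + 1·0.1248 + 1·0.0891 + 2·0.1122 + 2·0.1287 + 1·0.0945 + 3·0.119 + 4·0.1365
 = 0.0864 + 0.1088 + 0.1248 + 0.0891 + 0.2244 + 0.2574 + 0.0945 + 0.357 + 0.546
 = 1.8884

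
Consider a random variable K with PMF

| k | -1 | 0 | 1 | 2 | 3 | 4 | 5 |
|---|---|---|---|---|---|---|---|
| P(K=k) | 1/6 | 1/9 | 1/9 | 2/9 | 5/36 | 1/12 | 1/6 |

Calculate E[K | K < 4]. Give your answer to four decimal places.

1.0741

P(K < 4) = 1/6 + 1/9 + 1/9 + 2/9 + 5/36 = 3/4.
E[K | K < 4] = [(-1)·1/6 + 0·1/9 + 1·1/9 + 2·2/9 + 3·5/36] / (3/4)
 = 29/36 / (3/4)
 = 29/27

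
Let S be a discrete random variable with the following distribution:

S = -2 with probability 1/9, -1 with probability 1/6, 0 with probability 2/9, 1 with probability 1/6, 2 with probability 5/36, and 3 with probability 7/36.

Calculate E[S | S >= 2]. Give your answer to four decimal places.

2.5833

P(S >= 2) = 5/36 + 7/36 = 1/3.
E[S | S >= 2] = [2·5/36 + 3·7/36] / (1/3)
 = 31/36 / (1/3)
 = 31/12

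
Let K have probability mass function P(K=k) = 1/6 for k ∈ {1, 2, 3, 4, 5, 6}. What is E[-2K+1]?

-6

E[-2K+1] = Σ (-2k+1)·P(K=k)
 = (-1)·1/6 + (-3)·1/6 + (-5)·1/6 + (-7)·1/6 + (-9)·1/6 + (-11)·1/6
 = (-1/6) + (-1/2) + (-5/6) + (-7/6) + (-3/2) + (-11/6)
 = -6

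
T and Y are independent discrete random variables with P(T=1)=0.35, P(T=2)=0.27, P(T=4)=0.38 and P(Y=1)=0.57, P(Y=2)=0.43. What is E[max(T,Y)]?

2.5605

E[max(T,Y)] = Σ_t Σ_y max(t,y) · P(T=t)P(Y=y)
 = 1·0.1995 + 2·0.1505 + 2·0.1539 + 2·0.1161 + 4·0.2166 + 4·0.1634
 = 0.1995 + 0.301 + 0.3078 + 0.2322 + 0.8664 + 0.6536
 = 2.5605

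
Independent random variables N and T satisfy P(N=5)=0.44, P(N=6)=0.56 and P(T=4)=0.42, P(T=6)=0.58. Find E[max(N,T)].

5.8152

E[max(N,T)] = Σ_n Σ_t max(n,t) · P(N=n)P(T=t)
 = 5·0.1848 + 6·0.2552 + 6·0.2352 + 6·0.3248
 = 0.924 + 1.5312 + 1.4112 + 1.9488
 = 5.8152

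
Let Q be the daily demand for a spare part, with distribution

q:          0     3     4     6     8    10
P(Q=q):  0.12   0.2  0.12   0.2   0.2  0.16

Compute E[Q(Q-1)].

E[Q(Q-1)] = Σ q(q-1)·P(Q=q)
 = 0·0.12 + 6·0.2 + 12·0.12 + 30·0.2 + 56·0.2 + 90·0.16
 = 0 + 1.2 + 1.44 + 6 + 11.2 + 14.4
 = 34.24

34.24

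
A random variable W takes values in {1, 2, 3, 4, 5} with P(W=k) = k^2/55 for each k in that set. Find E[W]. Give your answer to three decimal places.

E[W] = Σ w·P(W=w)
 = 1·1/55 + 2·4/55 + 3·9/55 + 4·16/55 + 5·5/11
 = 1/55 + 8/55 + 27/55 + 64/55 + 25/11
 = 45/11

4.091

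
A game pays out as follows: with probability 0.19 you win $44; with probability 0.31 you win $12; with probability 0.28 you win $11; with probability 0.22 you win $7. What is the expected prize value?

E[payout] = 44·0.19 + 12·0.31 + 11·0.28 + 7·0.22
 = 8.36 + 3.72 + 3.08 + 1.54
 = 16.7

16.7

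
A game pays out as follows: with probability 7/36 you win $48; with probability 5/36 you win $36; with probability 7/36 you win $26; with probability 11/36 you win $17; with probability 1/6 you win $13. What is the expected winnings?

26.75

E[payout] = 48·7/36 + 36·5/36 + 26·7/36 + 17·11/36 + 13·1/6
 = 28/3 + 5 + 91/18 + 187/36 + 13/6
 = 107/4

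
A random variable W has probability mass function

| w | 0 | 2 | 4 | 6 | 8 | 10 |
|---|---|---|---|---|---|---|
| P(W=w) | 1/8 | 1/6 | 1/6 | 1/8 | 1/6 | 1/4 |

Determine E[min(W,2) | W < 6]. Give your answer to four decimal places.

P(W < 6) = 1/8 + 1/6 + 1/6 = 11/24.
E[min(W,2) | W < 6] = [0·1/8 + 2·1/6 + 2·1/6] / (11/24)
 = 2/3 / (11/24)
 = 16/11

1.4545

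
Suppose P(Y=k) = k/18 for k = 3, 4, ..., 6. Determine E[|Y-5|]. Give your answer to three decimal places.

E[|Y-5|] = Σ |y-5|·P(Y=y)
 = 2·1/6 + 1·2/9 + 0·5/18 + 1·1/3
 = 1/3 + 2/9 + 0 + 1/3
 = 8/9

0.889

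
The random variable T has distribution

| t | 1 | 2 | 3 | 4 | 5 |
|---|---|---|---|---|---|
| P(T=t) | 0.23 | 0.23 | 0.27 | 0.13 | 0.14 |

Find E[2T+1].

E[2T+1] = Σ (2t+1)·P(T=t)
 = 3·0.23 + 5·0.23 + 7·0.27 + 9·0.13 + 11·0.14
 = 0.69 + 1.15 + 1.89 + 1.17 + 1.54
 = 6.44

6.44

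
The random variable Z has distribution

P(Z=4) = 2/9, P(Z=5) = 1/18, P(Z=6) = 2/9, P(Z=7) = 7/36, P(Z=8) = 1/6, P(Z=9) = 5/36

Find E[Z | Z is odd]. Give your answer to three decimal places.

P(Z is odd) = 1/18 + 7/36 + 5/36 = 7/18.
E[Z | Z is odd] = [5·1/18 + 7·7/36 + 9·5/36] / (7/18)
 = 26/9 / (7/18)
 = 52/7

7.429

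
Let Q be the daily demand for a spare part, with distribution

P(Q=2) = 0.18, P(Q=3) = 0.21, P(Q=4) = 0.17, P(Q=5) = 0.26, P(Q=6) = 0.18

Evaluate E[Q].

4.05

E[Q] = Σ q·P(Q=q)
 = 2·0.18 + 3·0.21 + 4·0.17 + 5·0.26 + 6·0.18
 = 0.36 + 0.63 + 0.68 + 1.3 + 1.08
 = 4.05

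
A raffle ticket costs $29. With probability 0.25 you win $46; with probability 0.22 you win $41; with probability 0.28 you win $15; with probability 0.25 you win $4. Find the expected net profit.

-3.28

E[payout] = 46·0.25 + 41·0.22 + 15·0.28 + 4·0.25
 = 11.5 + 9.02 + 4.2 + 1
 = 25.72
Net = 25.72 - 29 = -3.28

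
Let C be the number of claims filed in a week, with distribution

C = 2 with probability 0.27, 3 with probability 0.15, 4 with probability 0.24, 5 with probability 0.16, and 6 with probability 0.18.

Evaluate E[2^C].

E[2^C] = Σ 2^c·P(C=c)
 = 4·0.27 + 8·0.15 + 16·0.24 + 32·0.16 + 64·0.18
 = 1.08 + 1.2 + 3.84 + 5.12 + 11.52
 = 22.76

22.76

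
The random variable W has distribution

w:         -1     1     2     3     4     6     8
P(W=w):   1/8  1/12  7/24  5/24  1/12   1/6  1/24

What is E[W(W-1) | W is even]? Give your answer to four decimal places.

15.2857

P(W is even) = 7/24 + 1/12 + 1/6 + 1/24 = 7/12.
E[W(W-1) | W is even] = [2·7/24 + 12·1/12 + 30·1/6 + 56·1/24] / (7/12)
 = 107/12 / (7/12)
 = 107/7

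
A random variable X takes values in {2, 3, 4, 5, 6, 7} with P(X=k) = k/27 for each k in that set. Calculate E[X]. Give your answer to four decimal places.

5.1481

E[X] = Σ x·P(X=x)
 = 2·2/27 + 3·1/9 + 4·4/27 + 5·5/27 + 6·2/9 + 7·7/27
 = 4/27 + 1/3 + 16/27 + 25/27 + 4/3 + 49/27
 = 139/27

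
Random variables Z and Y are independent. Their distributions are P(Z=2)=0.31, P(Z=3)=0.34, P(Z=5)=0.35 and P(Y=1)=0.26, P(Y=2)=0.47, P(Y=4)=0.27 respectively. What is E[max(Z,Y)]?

E[max(Z,Y)] = Σ_z Σ_y max(z,y) · P(Z=z)P(Y=y)
 = 2·0.0806 + 2·0.1457 + 4·0.0837 + 3·0.0884 + 3·0.1598 + 4·0.0918 + 5·0.091 + 5·0.1645 + 5·0.0945
 = 0.1612 + 0.2914 + 0.3348 + 0.2652 + 0.4794 + 0.3672 + 0.455 + 0.8225 + 0.4725
 = 3.6492

3.6492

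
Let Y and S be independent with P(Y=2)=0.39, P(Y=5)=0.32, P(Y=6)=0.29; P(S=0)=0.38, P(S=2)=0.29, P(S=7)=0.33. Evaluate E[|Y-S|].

3.1308

E[|Y-S|] = Σ_y Σ_s |y-s| · P(Y=y)P(S=s)
 = 2·0.1482 + 0·0.1131 + 5·0.1287 + 5·0.1216 + 3·0.0928 + 2·0.1056 + 6·0.1102 + 4·0.0841 + 1·0.0957
 = 0.2964 + 0 + 0.6435 + 0.608 + 0.2784 + 0.2112 + 0.6612 + 0.3364 + 0.0957
 = 3.1308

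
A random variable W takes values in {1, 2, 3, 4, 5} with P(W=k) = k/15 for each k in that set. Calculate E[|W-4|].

1

E[|W-4|] = Σ |w-4|·P(W=w)
 = 3·1/15 + 2·2/15 + 1·1/5 + 0·4/15 + 1·1/3
 = 1/5 + 4/15 + 1/5 + 0 + 1/3
 = 1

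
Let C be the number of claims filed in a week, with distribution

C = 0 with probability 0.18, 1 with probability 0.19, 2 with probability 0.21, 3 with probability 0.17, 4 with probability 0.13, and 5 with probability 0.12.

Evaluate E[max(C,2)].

E[max(C,2)] = Σ max(c,2)·P(C=c)
 = 2·0.18 + 2·0.19 + 2·0.21 + 3·0.17 + 4·0.13 + 5·0.12
 = 0.36 + 0.38 + 0.42 + 0.51 + 0.52 + 0.6
 = 2.79

2.79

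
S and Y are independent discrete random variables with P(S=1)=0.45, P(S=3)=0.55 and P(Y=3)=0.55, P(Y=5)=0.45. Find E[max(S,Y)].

3.9

E[max(S,Y)] = Σ_s Σ_y max(s,y) · P(S=s)P(Y=y)
 = 3·0.2475 + 5·0.2025 + 3·0.3025 + 5·0.2475
 = 0.7425 + 1.0125 + 0.9075 + 1.2375
 = 3.9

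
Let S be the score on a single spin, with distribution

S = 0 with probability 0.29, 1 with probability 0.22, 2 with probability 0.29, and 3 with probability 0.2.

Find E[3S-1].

3.2

E[3S-1] = Σ (3s-1)·P(S=s)
 = (-1)·0.29 + 2·0.22 + 5·0.29 + 8·0.2
 = (-0.29) + 0.44 + 1.45 + 1.6
 = 3.2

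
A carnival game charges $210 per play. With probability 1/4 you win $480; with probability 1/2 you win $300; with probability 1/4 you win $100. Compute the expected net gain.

E[payout] = 480·1/4 + 300·1/2 + 100·1/4
 = 120 + 150 + 25
 = 295
Net = 295 - 210 = 85

85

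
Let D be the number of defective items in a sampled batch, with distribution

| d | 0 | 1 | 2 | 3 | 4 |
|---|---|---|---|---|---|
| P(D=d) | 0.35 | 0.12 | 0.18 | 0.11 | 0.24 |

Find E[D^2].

E[D^2] = Σ d^2·P(D=d)
 = 0·0.35 + 1·0.12 + 4·0.18 + 9·0.11 + 16·0.24
 = 0 + 0.12 + 0.72 + 0.99 + 3.84
 = 5.67

5.67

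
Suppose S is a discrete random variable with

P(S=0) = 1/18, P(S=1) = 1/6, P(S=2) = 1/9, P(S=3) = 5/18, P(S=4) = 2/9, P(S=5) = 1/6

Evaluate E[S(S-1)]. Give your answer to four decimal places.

E[S(S-1)] = Σ s(s-1)·P(S=s)
 = 0·1/18 + 0·1/6 + 2·1/9 + 6·5/18 + 12·2/9 + 20·1/6
 = 0 + 0 + 2/9 + 5/3 + 8/3 + 10/3
 = 71/9

7.8889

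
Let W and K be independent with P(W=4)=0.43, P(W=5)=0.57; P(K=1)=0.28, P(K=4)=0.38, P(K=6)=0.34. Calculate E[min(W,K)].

3.3538

E[min(W,K)] = Σ_w Σ_k min(w,k) · P(W=w)P(K=k)
 = 1·0.1204 + 4·0.1634 + 4·0.1462 + 1·0.1596 + 4·0.2166 + 5·0.1938
 = 0.1204 + 0.6536 + 0.5848 + 0.1596 + 0.8664 + 0.969
 = 3.3538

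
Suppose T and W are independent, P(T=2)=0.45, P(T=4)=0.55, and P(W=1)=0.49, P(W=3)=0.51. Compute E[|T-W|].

E[|T-W|] = Σ_t Σ_w |t-w| · P(T=t)P(W=w)
 = 1·0.2205 + 1·0.2295 + 3·0.2695 + 1·0.2805
 = 0.2205 + 0.2295 + 0.8085 + 0.2805
 = 1.539

1.539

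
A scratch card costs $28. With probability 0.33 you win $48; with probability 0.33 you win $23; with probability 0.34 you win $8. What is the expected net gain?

-1.85

E[payout] = 48·0.33 + 23·0.33 + 8·0.34
 = 15.84 + 7.59 + 2.72
 = 26.15
Net = 26.15 - 28 = -1.85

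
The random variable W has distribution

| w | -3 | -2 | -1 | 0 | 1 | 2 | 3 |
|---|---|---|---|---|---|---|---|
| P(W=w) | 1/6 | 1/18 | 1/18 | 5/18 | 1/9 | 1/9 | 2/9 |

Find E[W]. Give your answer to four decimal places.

0.3333

E[W] = Σ w·P(W=w)
 = (-3)·1/6 + (-2)·1/18 + (-1)·1/18 + 0·5/18 + 1·1/9 + 2·1/9 + 3·2/9
 = (-1/2) + (-1/9) + (-1/18) + 0 + 1/9 + 2/9 + 2/3
 = 1/3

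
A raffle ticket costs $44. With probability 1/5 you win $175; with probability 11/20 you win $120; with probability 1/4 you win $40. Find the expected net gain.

67

E[payout] = 175·1/5 + 120·11/20 + 40·1/4
 = 35 + 66 + 10
 = 111
Net = 111 - 44 = 67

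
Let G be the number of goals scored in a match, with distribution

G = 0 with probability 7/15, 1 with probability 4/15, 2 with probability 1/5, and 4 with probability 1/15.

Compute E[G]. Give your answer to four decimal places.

E[G] = Σ g·P(G=g)
 = 0·7/15 + 1·4/15 + 2·1/5 + 4·1/15
 = 0 + 4/15 + 2/5 + 4/15
 = 14/15

0.9333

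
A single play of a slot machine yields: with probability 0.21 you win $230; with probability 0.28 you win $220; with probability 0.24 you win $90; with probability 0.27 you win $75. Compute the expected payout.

151.75

E[payout] = 230·0.21 + 220·0.28 + 90·0.24 + 75·0.27
 = 48.3 + 61.6 + 21.6 + 20.25
 = 151.75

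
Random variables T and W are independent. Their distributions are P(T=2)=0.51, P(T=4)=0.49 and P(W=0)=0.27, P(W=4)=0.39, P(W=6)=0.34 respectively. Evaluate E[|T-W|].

2.2292

E[|T-W|] = Σ_t Σ_w |t-w| · P(T=t)P(W=w)
 = 2·0.1377 + 2·0.1989 + 4·0.1734 + 4·0.1323 + 0·0.1911 + 2·0.1666
 = 0.2754 + 0.3978 + 0.6936 + 0.5292 + 0 + 0.3332
 = 2.2292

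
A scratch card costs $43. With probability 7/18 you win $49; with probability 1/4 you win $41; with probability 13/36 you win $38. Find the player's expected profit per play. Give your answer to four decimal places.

E[payout] = 49·7/18 + 41·1/4 + 38·13/36
 = 343/18 + 41/4 + 247/18
 = 1549/36
Net = 1549/36 - 43 = 1/36

0.0278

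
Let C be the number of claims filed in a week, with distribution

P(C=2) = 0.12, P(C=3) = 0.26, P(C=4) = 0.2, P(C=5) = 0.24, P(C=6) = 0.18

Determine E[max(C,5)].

5.18

E[max(C,5)] = Σ max(c,5)·P(C=c)
 = 5·0.12 + 5·0.26 + 5·0.2 + 5·0.24 + 6·0.18
 = 0.6 + 1.3 + 1 + 1.2 + 1.08
 = 5.18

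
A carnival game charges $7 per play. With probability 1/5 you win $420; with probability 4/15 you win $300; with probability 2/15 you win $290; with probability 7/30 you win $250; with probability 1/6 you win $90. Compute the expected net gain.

269

E[payout] = 420·1/5 + 300·4/15 + 290·2/15 + 250·7/30 + 90·1/6
 = 84 + 80 + 116/3 + 175/3 + 15
 = 276
Net = 276 - 7 = 269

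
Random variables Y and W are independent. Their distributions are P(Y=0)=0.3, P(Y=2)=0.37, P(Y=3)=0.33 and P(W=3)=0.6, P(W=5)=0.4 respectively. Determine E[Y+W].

E[Y+W] = Σ_y Σ_w (y+w) · P(Y=y)P(W=w)
 = 3·0.18 + 5·0.12 + 5·0.222 + 7·0.148 + 6·0.198 + 8·0.132
 = 0.54 + 0.6 + 1.11 + 1.036 + 1.188 + 1.056
 = 5.53

5.53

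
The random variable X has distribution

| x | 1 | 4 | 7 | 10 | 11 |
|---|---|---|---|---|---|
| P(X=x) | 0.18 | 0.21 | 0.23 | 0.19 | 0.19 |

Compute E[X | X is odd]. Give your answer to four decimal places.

6.4667

P(X is odd) = 0.18 + 0.23 + 0.19 = 0.6.
E[X | X is odd] = [1·0.18 + 7·0.23 + 11·0.19] / 0.6
 = 3.88 / 0.6
 = 97/15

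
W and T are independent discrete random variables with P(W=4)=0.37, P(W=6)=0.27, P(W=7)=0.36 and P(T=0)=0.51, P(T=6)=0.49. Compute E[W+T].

E[W+T] = Σ_w Σ_t (w+t) · P(W=w)P(T=t)
 = 4·0.1887 + 10·0.1813 + 6·0.1377 + 12·0.1323 + 7·0.1836 + 13·0.1764
 = 0.7548 + 1.813 + 0.8262 + 1.5876 + 1.2852 + 2.2932
 = 8.56

8.56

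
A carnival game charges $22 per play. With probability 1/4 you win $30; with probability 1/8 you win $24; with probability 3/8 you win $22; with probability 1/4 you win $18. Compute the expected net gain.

1.25

E[payout] = 30·1/4 + 24·1/8 + 22·3/8 + 18·1/4
 = 15/2 + 3 + 33/4 + 9/2
 = 93/4
Net = 93/4 - 22 = 5/4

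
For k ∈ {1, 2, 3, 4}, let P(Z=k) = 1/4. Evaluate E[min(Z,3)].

E[min(Z,3)] = Σ min(z,3)·P(Z=z)
 = 1·1/4 + 2·1/4 + 3·1/4 + 3·1/4
 = 1/4 + 1/2 + 3/4 + 3/4
 = 9/4

2.25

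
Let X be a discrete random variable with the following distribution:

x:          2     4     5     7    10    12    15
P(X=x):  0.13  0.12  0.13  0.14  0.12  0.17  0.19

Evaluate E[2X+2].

E[2X+2] = Σ (2x+2)·P(X=x)
 = 6·0.13 + 10·0.12 + 12·0.13 + 16·0.14 + 22·0.12 + 26·0.17 + 32·0.19
 = 0.78 + 1.2 + 1.56 + 2.24 + 2.64 + 4.42 + 6.08
 = 18.92

18.92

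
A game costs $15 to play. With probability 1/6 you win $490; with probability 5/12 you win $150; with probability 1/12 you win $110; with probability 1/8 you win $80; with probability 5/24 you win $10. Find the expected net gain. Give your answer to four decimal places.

150.4167

E[payout] = 490·1/6 + 150·5/12 + 110·1/12 + 80·1/8 + 10·5/24
 = 245/3 + 125/2 + 55/6 + 10 + 25/12
 = 1985/12
Net = 1985/12 - 15 = 1805/12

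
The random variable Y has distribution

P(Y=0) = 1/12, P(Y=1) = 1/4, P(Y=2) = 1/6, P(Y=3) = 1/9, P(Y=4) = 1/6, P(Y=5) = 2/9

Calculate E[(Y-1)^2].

E[(Y-1)^2] = Σ (y-1)^2·P(Y=y)
 = 1·1/12 + 0·1/4 + 1·1/6 + 4·1/9 + 9·1/6 + 16·2/9
 = 1/12 + 0 + 1/6 + 4/9 + 3/2 + 32/9
 = 23/4

5.75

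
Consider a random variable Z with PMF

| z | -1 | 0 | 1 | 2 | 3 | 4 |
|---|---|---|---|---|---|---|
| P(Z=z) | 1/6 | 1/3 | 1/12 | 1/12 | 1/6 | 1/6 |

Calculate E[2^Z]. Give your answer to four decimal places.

4.9167

E[2^Z] = Σ 2^z·P(Z=z)
 = 1/2·1/6 + 1·1/3 + 2·1/12 + 4·1/12 + 8·1/6 + 16·1/6
 = 1/12 + 1/3 + 1/6 + 1/3 + 4/3 + 8/3
 = 59/12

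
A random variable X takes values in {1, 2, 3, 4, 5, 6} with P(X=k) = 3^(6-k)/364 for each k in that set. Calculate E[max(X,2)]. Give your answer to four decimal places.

E[max(X,2)] = Σ max(x,2)·P(X=x)
 = 2·243/364 + 2·81/364 + 3·27/364 + 4·9/364 + 5·3/364 + 6·1/364
 = 243/182 + 81/182 + 81/364 + 9/91 + 15/364 + 3/182
 = 393/182

2.1593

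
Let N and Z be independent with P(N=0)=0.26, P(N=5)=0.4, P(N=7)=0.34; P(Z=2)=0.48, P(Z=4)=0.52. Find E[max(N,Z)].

5.1704

E[max(N,Z)] = Σ_n Σ_z max(n,z) · P(N=n)P(Z=z)
 = 2·0.1248 + 4·0.1352 + 5·0.192 + 5·0.208 + 7·0.1632 + 7·0.1768
 = 0.2496 + 0.5408 + 0.96 + 1.04 + 1.1424 + 1.2376
 = 5.1704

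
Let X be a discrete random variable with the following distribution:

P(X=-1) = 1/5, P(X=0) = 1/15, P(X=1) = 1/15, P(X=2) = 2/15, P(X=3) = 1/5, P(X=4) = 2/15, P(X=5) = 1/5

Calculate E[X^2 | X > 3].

P(X > 3) = 2/15 + 1/5 = 1/3.
E[X^2 | X > 3] = [16·2/15 + 25·1/5] / (1/3)
 = 107/15 / (1/3)
 = 107/5

21.4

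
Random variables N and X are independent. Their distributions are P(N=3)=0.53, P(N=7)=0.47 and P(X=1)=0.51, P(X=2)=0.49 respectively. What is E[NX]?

E[NX] = Σ_n Σ_x nx · P(N=n)P(X=x)
 = 3·0.2703 + 6·0.2597 + 7·0.2397 + 14·0.2303
 = 0.8109 + 1.5582 + 1.6779 + 3.2242
 = 7.2712

7.2712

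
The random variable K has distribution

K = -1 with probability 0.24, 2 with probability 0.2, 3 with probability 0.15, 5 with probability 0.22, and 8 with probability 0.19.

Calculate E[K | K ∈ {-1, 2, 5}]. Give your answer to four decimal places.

P(K ∈ {-1, 2, 5}) = 0.24 + 0.2 + 0.22 = 0.66.
E[K | K ∈ {-1, 2, 5}] = [(-1)·0.24 + 2·0.2 + 5·0.22] / 0.66
 = 1.26 / 0.66
 = 21/11

1.9091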